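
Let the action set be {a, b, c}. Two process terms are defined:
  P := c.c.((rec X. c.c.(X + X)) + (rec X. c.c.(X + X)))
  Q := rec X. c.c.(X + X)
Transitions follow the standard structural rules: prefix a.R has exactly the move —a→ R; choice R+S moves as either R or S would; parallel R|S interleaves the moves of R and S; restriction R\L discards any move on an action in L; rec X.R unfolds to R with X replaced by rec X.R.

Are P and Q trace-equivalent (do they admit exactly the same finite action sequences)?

Reachable graph of P (3 states):
  s0 = c.c.((rec X. c.c.(X + X)) + (rec X. c.c.(X + X))) | —c→ s1
  s1 = c.((rec X. c.c.(X + X)) + (rec X. c.c.(X + X))) | —c→ s2
  s2 = (rec X. c.c.(X + X)) + (rec X. c.c.(X + X)) | —c→ s1
Reachable graph of Q (3 states):
  t0 = rec X. c.c.(X + X) | —c→ t1
  t1 = c.((rec X. c.c.(X + X)) + (rec X. c.c.(X + X))) | —c→ t2
  t2 = (rec X. c.c.(X + X)) + (rec X. c.c.(X + X)) | —c→ t1
Coarsest stable partition (strong bisimilarity classes):
  B0 = {s0, s1, s2, t0, t1, t2}
s0 ∈ B0, t0 ∈ B0 → same block
Bisimilar ⇒ trace-equivalent.

YES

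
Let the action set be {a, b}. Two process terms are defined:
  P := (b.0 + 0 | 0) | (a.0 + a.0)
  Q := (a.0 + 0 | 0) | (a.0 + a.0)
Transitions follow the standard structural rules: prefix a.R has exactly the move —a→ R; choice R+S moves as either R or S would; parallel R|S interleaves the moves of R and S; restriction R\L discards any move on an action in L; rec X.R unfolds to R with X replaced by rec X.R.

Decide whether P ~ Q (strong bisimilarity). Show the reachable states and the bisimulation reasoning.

LTS(P): 4 reachable states
  p0 = (b.0 + 0 | 0) | (a.0 + a.0) | =a=> p1, =b=> p2
  p1 = (b.0 + 0 | 0) | 0 | =b=> p3
  p2 = 0 | (a.0 + a.0) | =a=> p3
  p3 = 0 | 0 | (no moves)
LTS(Q): 4 reachable states
  q0 = (a.0 + 0 | 0) | (a.0 + a.0) | =a=> q1, =a=> q2
  q1 = (a.0 + 0 | 0) | 0 | =a=> q3
  q2 = 0 | (a.0 + a.0) | =a=> q3
  q3 = 0 | 0 | (no moves)
Bisimilarity quotient blocks:
  B0 = {p0}
  B1 = {p2, q1, q2}
  B2 = {p3, q3}
  B3 = {p1}
  B4 = {q0}
p0 ∈ B0, q0 ∈ B4 → different blocks

not bisimilar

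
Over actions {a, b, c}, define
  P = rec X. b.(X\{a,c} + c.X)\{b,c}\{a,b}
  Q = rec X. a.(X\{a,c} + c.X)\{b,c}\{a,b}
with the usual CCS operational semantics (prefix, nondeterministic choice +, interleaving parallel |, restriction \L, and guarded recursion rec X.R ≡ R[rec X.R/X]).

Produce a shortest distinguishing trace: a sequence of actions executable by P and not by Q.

LTS(P): 2 reachable states
  m0 = rec X. b.(X\{a,c} + c.X)\{b,c}\{a,b} | =b=> m1
  m1 = ((rec X. b.(X\{a,c} + c.X)\{b,c}\{a,b})\{a,c} + c.(rec X. b.(X\{a,c} + c.X)\{b,c}\{a,b}))\{b,c}\{a,b} | deadlocked
LTS(Q): 2 reachable states
  n0 = rec X. a.(X\{a,c} + c.X)\{b,c}\{a,b} | =a=> n1
  n1 = ((rec X. a.(X\{a,c} + c.X)\{b,c}\{a,b})\{a,c} + c.(rec X. a.(X\{a,c} + c.X)\{b,c}\{a,b}))\{b,c}\{a,b} | deadlocked
Trace ⟨b⟩ through P, begin at {m0}:
  after b @ step 1: {m1}
  ✓ P
Trace ⟨b⟩ through Q, begin at {n0}:
  after b @ step 1: no successor for Q

b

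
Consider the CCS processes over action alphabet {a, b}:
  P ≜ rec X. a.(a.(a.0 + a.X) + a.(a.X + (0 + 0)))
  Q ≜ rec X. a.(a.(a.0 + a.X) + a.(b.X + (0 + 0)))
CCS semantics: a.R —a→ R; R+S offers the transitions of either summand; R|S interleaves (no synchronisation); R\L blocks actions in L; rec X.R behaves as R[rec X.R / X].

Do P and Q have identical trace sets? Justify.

LTS(P): 5 reachable states
  m0 = rec X. a.(a.(a.0 + a.X) + a.(a.X + (0 + 0))) | —a→ m1
  m1 = a.(a.0 + a.(rec X. a.(a.(a.0 + a.X) + a.(a.X + (0 + 0))))) + a.(a.(rec X. a.(a.(a.0 + a.X) + a.(a.X + (0 + 0)))) + (0 + 0)) | —a→ m2, —a→ m3
  m2 = a.(rec X. a.(a.(a.0 + a.X) + a.(a.X + (0 + 0)))) + (0 + 0) | —a→ m0
  m3 = a.0 + a.(rec X. a.(a.(a.0 + a.X) + a.(a.X + (0 + 0)))) | —a→ m0, —a→ m4
  m4 = 0 | (no moves)
LTS(Q): 5 reachable states
  n0 = rec X. a.(a.(a.0 + a.X) + a.(b.X + (0 + 0))) | —a→ n1
  n1 = a.(a.0 + a.(rec X. a.(a.(a.0 + a.X) + a.(b.X + (0 + 0))))) + a.(b.(rec X. a.(a.(a.0 + a.X) + a.(b.X + (0 + 0)))) + (0 + 0)) | —a→ n2, —a→ n3
  n2 = a.0 + a.(rec X. a.(a.(a.0 + a.X) + a.(b.X + (0 + 0)))) | —a→ n0, —a→ n4
  n3 = b.(rec X. a.(a.(a.0 + a.X) + a.(b.X + (0 + 0)))) + (0 + 0) | —b→ n0
  n4 = 0 | (no moves)
Executing aab from Q (initial set {n0}):
  step 1 (a): {n1}
  step 2 (a): {n2, n3}
  step 3 (b): {n0}
  ✓ Q
Executing aab from P (initial set {m0}):
  step 1 (a): {m1}
  step 2 (a): {m2, m3}
  step 3 (b): ∅ (P stuck)

traces(P) ≠ traces(Q) — witness ⟨aab⟩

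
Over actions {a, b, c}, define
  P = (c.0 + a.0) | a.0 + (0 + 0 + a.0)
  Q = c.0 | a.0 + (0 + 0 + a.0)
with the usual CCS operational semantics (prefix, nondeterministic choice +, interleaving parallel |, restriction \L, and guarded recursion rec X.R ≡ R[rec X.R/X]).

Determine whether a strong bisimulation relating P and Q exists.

NO

LTS(P): 5 reachable states
  s0 = (c.0 + a.0) | a.0 + (0 + 0 + a.0) → -a-> s1, -a-> s2, -a-> s3, -c-> s3
  s1 = (c.0 + a.0) | 0 → -a-> s4, -c-> s4
  s2 = 0 → (no moves)
  s3 = 0 | a.0 → -a-> s4
  s4 = 0 | 0 → (no moves)
LTS(Q): 5 reachable states
  t0 = c.0 | a.0 + (0 + 0 + a.0) → -a-> t1, -a-> t2, -c-> t3
  t1 = 0 → (no moves)
  t2 = c.0 | 0 → -c-> t4
  t3 = 0 | a.0 → -a-> t4
  t4 = 0 | 0 → (no moves)
Coarsest stable partition (strong bisimilarity classes):
  B0 = {s0}
  B1 = {s2, s4, t1, t4}
  B2 = {s1}
  B3 = {s3, t3}
  B4 = {t0}
  B5 = {t2}
s0 ∈ B0, t0 ∈ B4 → different blocks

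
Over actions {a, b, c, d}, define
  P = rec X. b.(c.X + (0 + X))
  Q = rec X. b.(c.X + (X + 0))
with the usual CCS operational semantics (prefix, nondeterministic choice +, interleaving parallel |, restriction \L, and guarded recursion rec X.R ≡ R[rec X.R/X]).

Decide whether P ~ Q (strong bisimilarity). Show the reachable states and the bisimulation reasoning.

P ~ Q

P's transition system — 2 states:
  m0 = rec X. b.(c.X + (0 + X)) :: ··b··> m1
  m1 = c.(rec X. b.(c.X + (0 + X))) + (0 + (rec X. b.(c.X + (0 + X)))) :: ··b··> m1, ··c··> m0
Q's transition system — 2 states:
  n0 = rec X. b.(c.X + (X + 0)) :: ··b··> n1
  n1 = c.(rec X. b.(c.X + (X + 0))) + ((rec X. b.(c.X + (X + 0))) + 0) :: ··b··> n1, ··c··> n0
Coarsest stable partition (strong bisimilarity classes):
  B0 = {m0, n0}
  B1 = {m1, n1}
m0 ∈ B0, n0 ∈ B0 → same block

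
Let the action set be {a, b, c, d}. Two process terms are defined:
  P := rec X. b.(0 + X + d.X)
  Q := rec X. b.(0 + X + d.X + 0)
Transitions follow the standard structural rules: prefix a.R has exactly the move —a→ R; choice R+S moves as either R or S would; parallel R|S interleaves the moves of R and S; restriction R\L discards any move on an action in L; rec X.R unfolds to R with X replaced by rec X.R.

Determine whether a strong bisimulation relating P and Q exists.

YES

P's transition system — 2 states:
  u0 = rec X. b.(0 + X + d.X) :: -b-> u1
  u1 = 0 + (rec X. b.(0 + X + d.X)) + d.(rec X. b.(0 + X + d.X)) :: -b-> u1, -d-> u0
Q's transition system — 2 states:
  v0 = rec X. b.(0 + X + d.X + 0) :: -b-> v1
  v1 = 0 + (rec X. b.(0 + X + d.X + 0)) + d.(rec X. b.(0 + X + d.X + 0)) + 0 :: -b-> v1, -d-> v0
Coarsest stable partition (strong bisimilarity classes):
  B0 = {u0, v0}
  B1 = {u1, v1}
u0 ∈ B0, v0 ∈ B0 → same block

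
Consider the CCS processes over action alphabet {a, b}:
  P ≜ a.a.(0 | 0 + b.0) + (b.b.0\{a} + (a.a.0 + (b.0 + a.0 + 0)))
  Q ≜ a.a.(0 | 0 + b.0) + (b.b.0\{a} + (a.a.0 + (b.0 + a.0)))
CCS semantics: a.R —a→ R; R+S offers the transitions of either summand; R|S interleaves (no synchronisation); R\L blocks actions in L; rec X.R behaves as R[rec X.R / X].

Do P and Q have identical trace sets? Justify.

LTS(P): 7 reachable states
  m0 = a.a.(0 | 0 + b.0) + (b.b.0\{a} + (a.a.0 + (b.0 + a.0 + 0))) → =a=> m1, =a=> m2, =a=> m3, =b=> m1, =b=> m4
  m1 = 0 → stopped
  m2 = a.(0 | 0 + b.0) → =a=> m5
  m3 = a.0 → =a=> m1
  m4 = b.0\{a} → =b=> m6
  m5 = 0 | 0 + b.0 → =b=> m1
  m6 = 0\{a} → stopped
LTS(Q): 7 reachable states
  n0 = a.a.(0 | 0 + b.0) + (b.b.0\{a} + (a.a.0 + (b.0 + a.0))) → =a=> n1, =a=> n2, =a=> n3, =b=> n1, =b=> n4
  n1 = 0 → stopped
  n2 = a.(0 | 0 + b.0) → =a=> n5
  n3 = a.0 → =a=> n1
  n4 = b.0\{a} → =b=> n6
  n5 = 0 | 0 + b.0 → =b=> n1
  n6 = 0\{a} → stopped
Coarsest stable partition (strong bisimilarity classes):
  B0 = {m0, n0}
  B1 = {m1, m6, n1, n6}
  B2 = {m2, n2}
  B3 = {m4, m5, n4, n5}
  B4 = {m3, n3}
m0 ∈ B0, n0 ∈ B0 → same block
Bisimilar ⇒ trace-equivalent.

trace-equivalent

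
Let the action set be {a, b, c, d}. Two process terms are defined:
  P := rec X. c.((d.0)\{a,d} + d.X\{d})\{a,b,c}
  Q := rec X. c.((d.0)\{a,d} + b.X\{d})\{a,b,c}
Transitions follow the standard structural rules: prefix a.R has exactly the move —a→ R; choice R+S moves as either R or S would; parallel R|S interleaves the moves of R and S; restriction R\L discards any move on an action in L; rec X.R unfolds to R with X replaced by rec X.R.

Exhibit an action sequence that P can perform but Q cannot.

Reachable graph of P (3 states):
  m0 = rec X. c.((d.0)\{a,d} + d.X\{d})\{a,b,c} | --c--▸ m1
  m1 = ((d.0)\{a,d} + d.(rec X. c.((d.0)\{a,d} + d.X\{d})\{a,b,c})\{d})\{a,b,c} | --d--▸ m2
  m2 = (rec X. c.((d.0)\{a,d} + d.X\{d})\{a,b,c})\{d}\{a,b,c} | deadlocked
Reachable graph of Q (2 states):
  n0 = rec X. c.((d.0)\{a,d} + b.X\{d})\{a,b,c} | --c--▸ n1
  n1 = ((d.0)\{a,d} + b.(rec X. c.((d.0)\{a,d} + b.X\{d})\{a,b,c})\{d})\{a,b,c} | deadlocked
Trace ⟨cd⟩ through P, begin at {m0}:
  step 1 (c): {m1}
  step 2 (d): {m2}
  P completes σ.
Trace ⟨cd⟩ through Q, begin at {n0}:
  step 1 (c): {n1}
  step 2 (d): ∅ (Q stuck)

cd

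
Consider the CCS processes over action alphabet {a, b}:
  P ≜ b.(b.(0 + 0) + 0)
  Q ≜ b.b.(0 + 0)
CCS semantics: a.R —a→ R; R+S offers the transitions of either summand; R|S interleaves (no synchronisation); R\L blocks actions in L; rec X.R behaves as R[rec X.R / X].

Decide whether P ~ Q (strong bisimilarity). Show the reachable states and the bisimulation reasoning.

YES

LTS(P): 3 reachable states
  p0 = b.(b.(0 + 0) + 0) ⊢ —b→ p1
  p1 = b.(0 + 0) + 0 ⊢ —b→ p2
  p2 = 0 + 0 ⊢ stopped
LTS(Q): 3 reachable states
  q0 = b.b.(0 + 0) ⊢ —b→ q1
  q1 = b.(0 + 0) ⊢ —b→ q2
  q2 = 0 + 0 ⊢ stopped
Partition-refinement fixed point:
  B0 = {p0, q0}
  B1 = {p1, q1}
  B2 = {p2, q2}
p0 ∈ B0, q0 ∈ B0 → same block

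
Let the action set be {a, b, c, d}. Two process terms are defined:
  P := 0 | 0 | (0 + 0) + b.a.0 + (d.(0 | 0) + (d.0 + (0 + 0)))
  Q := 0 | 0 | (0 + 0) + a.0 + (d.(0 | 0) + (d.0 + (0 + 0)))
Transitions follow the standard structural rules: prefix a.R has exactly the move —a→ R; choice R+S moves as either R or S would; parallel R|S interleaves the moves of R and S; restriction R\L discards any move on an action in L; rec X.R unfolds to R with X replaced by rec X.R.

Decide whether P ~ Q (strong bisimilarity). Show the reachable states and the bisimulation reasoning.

P ≁ Q

LTS(P): 4 reachable states
  p0 = 0 | 0 | (0 + 0) + b.a.0 + (d.(0 | 0) + (d.0 + (0 + 0))) has moves =b=> p1, =d=> p2, =d=> p3
  p1 = a.0 has moves =a=> p2
  p2 = 0 has moves (no moves)
  p3 = 0 | 0 has moves (no moves)
LTS(Q): 3 reachable states
  q0 = 0 | 0 | (0 + 0) + a.0 + (d.(0 | 0) + (d.0 + (0 + 0))) has moves =a=> q1, =d=> q1, =d=> q2
  q1 = 0 has moves (no moves)
  q2 = 0 | 0 has moves (no moves)
Bisimilarity quotient blocks:
  B0 = {p0}
  B1 = {p1}
  B2 = {p2, p3, q1, q2}
  B3 = {q0}
p0 ∈ B0, q0 ∈ B3 → different blocks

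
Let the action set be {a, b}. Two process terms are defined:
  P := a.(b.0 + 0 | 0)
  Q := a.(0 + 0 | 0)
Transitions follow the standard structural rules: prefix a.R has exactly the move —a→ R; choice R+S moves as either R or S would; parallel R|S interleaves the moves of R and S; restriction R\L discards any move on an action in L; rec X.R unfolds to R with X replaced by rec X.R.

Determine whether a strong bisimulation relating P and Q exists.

P's transition system — 3 states:
  s0 = a.(b.0 + 0 | 0) | ··a··> s1
  s1 = b.0 + 0 | 0 | ··b··> s2
  s2 = 0 | deadlocked
Q's transition system — 2 states:
  t0 = a.(0 + 0 | 0) | ··a··> t1
  t1 = 0 + 0 | 0 | deadlocked
Partition-refinement fixed point:
  B0 = {s0}
  B1 = {s1}
  B2 = {s2, t1}
  B3 = {t0}
s0 ∈ B0, t0 ∈ B3 → different blocks

P ≁ Q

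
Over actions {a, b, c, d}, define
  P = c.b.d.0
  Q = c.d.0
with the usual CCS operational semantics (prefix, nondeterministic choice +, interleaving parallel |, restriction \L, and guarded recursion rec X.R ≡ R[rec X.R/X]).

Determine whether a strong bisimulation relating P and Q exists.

not bisimilar

LTS(P): 4 reachable states
  u0 = c.b.d.0 :: —c→ u1
  u1 = b.d.0 :: —b→ u2
  u2 = d.0 :: —d→ u3
  u3 = 0 :: deadlocked
LTS(Q): 3 reachable states
  v0 = c.d.0 :: —c→ v1
  v1 = d.0 :: —d→ v2
  v2 = 0 :: deadlocked
Partition-refinement fixed point:
  B0 = {u0}
  B1 = {u1}
  B2 = {u2, v1}
  B3 = {u3, v2}
  B4 = {v0}
u0 ∈ B0, v0 ∈ B4 → different blocks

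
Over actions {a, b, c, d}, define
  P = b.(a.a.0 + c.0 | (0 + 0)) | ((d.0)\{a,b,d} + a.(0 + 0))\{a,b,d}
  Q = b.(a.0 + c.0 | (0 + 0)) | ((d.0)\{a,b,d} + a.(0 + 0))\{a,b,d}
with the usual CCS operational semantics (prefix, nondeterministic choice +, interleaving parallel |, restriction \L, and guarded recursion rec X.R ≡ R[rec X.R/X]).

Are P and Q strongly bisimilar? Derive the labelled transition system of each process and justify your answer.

P ≁ Q

LTS(P): 5 reachable states
  u0 = b.(a.a.0 + c.0 | (0 + 0)) | ((d.0)\{a,b,d} + a.(0 + 0))\{a,b,d} → —b→ u1
  u1 = (a.a.0 + c.0 | (0 + 0)) | ((d.0)\{a,b,d} + a.(0 + 0))\{a,b,d} → —a→ u2, —c→ u3
  u2 = a.0 | ((d.0)\{a,b,d} + a.(0 + 0))\{a,b,d} → —a→ u4
  u3 = 0 | (0 + 0) | ((d.0)\{a,b,d} + a.(0 + 0))\{a,b,d} → stopped
  u4 = 0 | ((d.0)\{a,b,d} + a.(0 + 0))\{a,b,d} → stopped
LTS(Q): 4 reachable states
  v0 = b.(a.0 + c.0 | (0 + 0)) | ((d.0)\{a,b,d} + a.(0 + 0))\{a,b,d} → —b→ v1
  v1 = (a.0 + c.0 | (0 + 0)) | ((d.0)\{a,b,d} + a.(0 + 0))\{a,b,d} → —a→ v2, —c→ v3
  v2 = 0 | ((d.0)\{a,b,d} + a.(0 + 0))\{a,b,d} → stopped
  v3 = 0 | (0 + 0) | ((d.0)\{a,b,d} + a.(0 + 0))\{a,b,d} → stopped
Coarsest stable partition (strong bisimilarity classes):
  B0 = {u0}
  B1 = {u1}
  B2 = {u2}
  B3 = {u3, u4, v2, v3}
  B4 = {v0}
  B5 = {v1}
u0 ∈ B0, v0 ∈ B4 → different blocks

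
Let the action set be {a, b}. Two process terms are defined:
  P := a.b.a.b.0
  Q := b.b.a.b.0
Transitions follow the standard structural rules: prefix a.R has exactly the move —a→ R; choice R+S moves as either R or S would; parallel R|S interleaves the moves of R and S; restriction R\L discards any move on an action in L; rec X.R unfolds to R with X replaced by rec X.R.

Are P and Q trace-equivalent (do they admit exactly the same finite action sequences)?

trace-distinct — witness ⟨a⟩

Reachable graph of P (5 states):
  m0 = a.b.a.b.0 ⊢ -a-> m1
  m1 = b.a.b.0 ⊢ -b-> m2
  m2 = a.b.0 ⊢ -a-> m3
  m3 = b.0 ⊢ -b-> m4
  m4 = 0 ⊢ stopped
Reachable graph of Q (5 states):
  n0 = b.b.a.b.0 ⊢ -b-> n1
  n1 = b.a.b.0 ⊢ -b-> n2
  n2 = a.b.0 ⊢ -a-> n3
  n3 = b.0 ⊢ -b-> n4
  n4 = 0 ⊢ stopped
Executing a from P (initial set {m0}):
  step 1 (a): {m1}
  ✓ P
Executing a from Q (initial set {n0}):
  step 1 (a): ∅ (Q stuck)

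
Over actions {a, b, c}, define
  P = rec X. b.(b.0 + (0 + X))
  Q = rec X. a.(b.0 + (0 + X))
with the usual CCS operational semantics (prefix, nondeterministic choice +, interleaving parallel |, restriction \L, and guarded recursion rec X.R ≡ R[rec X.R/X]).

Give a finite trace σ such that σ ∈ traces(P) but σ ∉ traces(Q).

b

P's transition system — 3 states:
  p0 = rec X. b.(b.0 + (0 + X)) → ··b··> p1
  p1 = b.0 + (0 + (rec X. b.(b.0 + (0 + X)))) → ··b··> p1, ··b··> p2
  p2 = 0 → ∅
Q's transition system — 3 states:
  q0 = rec X. a.(b.0 + (0 + X)) → ··a··> q1
  q1 = b.0 + (0 + (rec X. a.(b.0 + (0 + X)))) → ··a··> q1, ··b··> q2
  q2 = 0 → ∅
Trace ⟨b⟩ through P, begin at {p0}:
  [1] b ⇒ {p1}
  P completes σ.
Trace ⟨b⟩ through Q, begin at {q0}:
  [1] b ⇒ ∅ (Q stuck)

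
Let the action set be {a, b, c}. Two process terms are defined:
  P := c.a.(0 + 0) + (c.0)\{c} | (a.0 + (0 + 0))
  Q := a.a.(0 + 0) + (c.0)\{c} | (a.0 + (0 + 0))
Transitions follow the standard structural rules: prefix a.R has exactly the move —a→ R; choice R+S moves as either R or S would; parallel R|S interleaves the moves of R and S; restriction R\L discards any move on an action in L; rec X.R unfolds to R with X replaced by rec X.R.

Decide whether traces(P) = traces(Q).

traces(P) ≠ traces(Q) — witness ⟨c⟩

P's transition system — 4 states:
  u0 = c.a.(0 + 0) + (c.0)\{c} | (a.0 + (0 + 0)) has moves -a-> u1, -c-> u2
  u1 = (c.0)\{c} | 0 has moves ∅
  u2 = a.(0 + 0) has moves -a-> u3
  u3 = 0 + 0 has moves ∅
Q's transition system — 4 states:
  v0 = a.a.(0 + 0) + (c.0)\{c} | (a.0 + (0 + 0)) has moves -a-> v1, -a-> v2
  v1 = (c.0)\{c} | 0 has moves ∅
  v2 = a.(0 + 0) has moves -a-> v3
  v3 = 0 + 0 has moves ∅
Run σ = ⟨c⟩ on P: start {u0}
  after c @ step 1: {u2}
  ✓ P
Run σ = ⟨c⟩ on Q: start {v0}
  after c @ step 1: ∅ (Q stuck)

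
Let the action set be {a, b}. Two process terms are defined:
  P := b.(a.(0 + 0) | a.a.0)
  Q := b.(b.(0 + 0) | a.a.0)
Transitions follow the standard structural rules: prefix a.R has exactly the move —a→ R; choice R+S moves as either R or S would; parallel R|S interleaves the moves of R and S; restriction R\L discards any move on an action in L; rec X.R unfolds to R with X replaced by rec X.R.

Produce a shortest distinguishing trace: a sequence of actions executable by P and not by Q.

baaa

Reachable graph of P (7 states):
  s0 = b.(a.(0 + 0) | a.a.0) | =b=> s1
  s1 = a.(0 + 0) | a.a.0 | =a=> s2, =a=> s3
  s2 = (0 + 0) | a.a.0 | =a=> s4
  s3 = a.(0 + 0) | a.0 | =a=> s4, =a=> s5
  s4 = (0 + 0) | a.0 | =a=> s6
  s5 = a.(0 + 0) | 0 | =a=> s6
  s6 = (0 + 0) | 0 | stopped
Reachable graph of Q (7 states):
  t0 = b.(b.(0 + 0) | a.a.0) | =b=> t1
  t1 = b.(0 + 0) | a.a.0 | =a=> t2, =b=> t3
  t2 = b.(0 + 0) | a.0 | =a=> t4, =b=> t5
  t3 = (0 + 0) | a.a.0 | =a=> t5
  t4 = b.(0 + 0) | 0 | =b=> t6
  t5 = (0 + 0) | a.0 | =a=> t6
  t6 = (0 + 0) | 0 | stopped
Run σ = ⟨baaa⟩ on P: start {s0}
  after b @ step 1: {s1}
  after a @ step 2: {s2, s3}
  after a @ step 3: {s4, s5}
  after a @ step 4: {s6}
  P completes σ.
Run σ = ⟨baaa⟩ on Q: start {t0}
  after b @ step 1: {t1}
  after a @ step 2: {t2}
  after a @ step 3: {t4}
  after a @ step 4: no successor for Q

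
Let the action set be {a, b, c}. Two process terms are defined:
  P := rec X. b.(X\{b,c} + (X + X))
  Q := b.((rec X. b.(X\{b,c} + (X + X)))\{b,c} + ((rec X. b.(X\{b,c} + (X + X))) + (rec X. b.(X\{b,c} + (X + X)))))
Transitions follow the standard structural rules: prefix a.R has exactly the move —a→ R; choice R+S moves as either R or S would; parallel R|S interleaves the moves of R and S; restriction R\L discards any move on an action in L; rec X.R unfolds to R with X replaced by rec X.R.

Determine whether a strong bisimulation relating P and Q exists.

Reachable graph of P (2 states):
  s0 = rec X. b.(X\{b,c} + (X + X)) → =b=> s1
  s1 = (rec X. b.(X\{b,c} + (X + X)))\{b,c} + ((rec X. b.(X\{b,c} + (X + X))) + (rec X. b.(X\{b,c} + (X + X)))) → =b=> s1
Reachable graph of Q (2 states):
  t0 = b.((rec X. b.(X\{b,c} + (X + X)))\{b,c} + ((rec X. b.(X\{b,c} + (X + X))) + (rec X. b.(X\{b,c} + (X + X))))) → =b=> t1
  t1 = (rec X. b.(X\{b,c} + (X + X)))\{b,c} + ((rec X. b.(X\{b,c} + (X + X))) + (rec X. b.(X\{b,c} + (X + X)))) → =b=> t1
Coarsest stable partition (strong bisimilarity classes):
  B0 = {s0, s1, t0, t1}
s0 ∈ B0, t0 ∈ B0 → same block

bisimilar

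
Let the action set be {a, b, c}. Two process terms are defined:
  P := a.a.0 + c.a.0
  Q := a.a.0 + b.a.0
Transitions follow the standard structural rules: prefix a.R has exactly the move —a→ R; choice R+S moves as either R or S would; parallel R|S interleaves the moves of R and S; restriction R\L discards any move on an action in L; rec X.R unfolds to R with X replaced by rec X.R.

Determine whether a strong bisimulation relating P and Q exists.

LTS(P): 3 reachable states
  p0 = a.a.0 + c.a.0 → ··a··> p1, ··c··> p1
  p1 = a.0 → ··a··> p2
  p2 = 0 → ·
LTS(Q): 3 reachable states
  q0 = a.a.0 + b.a.0 → ··a··> q1, ··b··> q1
  q1 = a.0 → ··a··> q2
  q2 = 0 → ·
Coarsest stable partition (strong bisimilarity classes):
  B0 = {p0}
  B1 = {p1, q1}
  B2 = {p2, q2}
  B3 = {q0}
p0 ∈ B0, q0 ∈ B3 → different blocks

not bisimilar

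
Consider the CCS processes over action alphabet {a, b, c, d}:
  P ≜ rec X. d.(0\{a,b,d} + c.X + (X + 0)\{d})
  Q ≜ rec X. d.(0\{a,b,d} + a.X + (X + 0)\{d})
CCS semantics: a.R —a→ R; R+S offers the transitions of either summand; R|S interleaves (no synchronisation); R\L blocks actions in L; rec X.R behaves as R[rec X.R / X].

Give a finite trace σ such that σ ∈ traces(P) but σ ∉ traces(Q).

dc

P's transition system — 2 states:
  s0 = rec X. d.(0\{a,b,d} + c.X + (X + 0)\{d}) has moves —d→ s1
  s1 = 0\{a,b,d} + c.(rec X. d.(0\{a,b,d} + c.X + (X + 0)\{d})) + ((rec X. d.(0\{a,b,d} + c.X + (X + 0)\{d})) + 0)\{d} has moves —c→ s0
Q's transition system — 2 states:
  t0 = rec X. d.(0\{a,b,d} + a.X + (X + 0)\{d}) has moves —d→ t1
  t1 = 0\{a,b,d} + a.(rec X. d.(0\{a,b,d} + a.X + (X + 0)\{d})) + ((rec X. d.(0\{a,b,d} + a.X + (X + 0)\{d})) + 0)\{d} has moves —a→ t0
Trace ⟨dc⟩ through P, begin at {s0}:
  [1] d ⇒ {s1}
  [2] c ⇒ {s0}
  ✓ P
Trace ⟨dc⟩ through Q, begin at {t0}:
  [1] d ⇒ {t1}
  [2] c ⇒ no successor for Q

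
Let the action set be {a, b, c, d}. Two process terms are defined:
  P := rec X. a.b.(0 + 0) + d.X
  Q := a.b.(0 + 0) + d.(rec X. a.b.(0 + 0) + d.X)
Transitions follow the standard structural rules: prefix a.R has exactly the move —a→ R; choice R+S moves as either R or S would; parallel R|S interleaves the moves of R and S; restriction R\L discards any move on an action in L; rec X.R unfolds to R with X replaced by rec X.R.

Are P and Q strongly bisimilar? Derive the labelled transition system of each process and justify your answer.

P ~ Q

LTS(P): 3 reachable states
  m0 = rec X. a.b.(0 + 0) + d.X → --a--▸ m1, --d--▸ m0
  m1 = b.(0 + 0) → --b--▸ m2
  m2 = 0 + 0 → ·
LTS(Q): 4 reachable states
  n0 = a.b.(0 + 0) + d.(rec X. a.b.(0 + 0) + d.X) → --a--▸ n1, --d--▸ n2
  n1 = b.(0 + 0) → --b--▸ n3
  n2 = rec X. a.b.(0 + 0) + d.X → --a--▸ n1, --d--▸ n2
  n3 = 0 + 0 → ·
Partition-refinement fixed point:
  B0 = {m0, n0, n2}
  B1 = {m1, n1}
  B2 = {m2, n3}
m0 ∈ B0, n0 ∈ B0 → same block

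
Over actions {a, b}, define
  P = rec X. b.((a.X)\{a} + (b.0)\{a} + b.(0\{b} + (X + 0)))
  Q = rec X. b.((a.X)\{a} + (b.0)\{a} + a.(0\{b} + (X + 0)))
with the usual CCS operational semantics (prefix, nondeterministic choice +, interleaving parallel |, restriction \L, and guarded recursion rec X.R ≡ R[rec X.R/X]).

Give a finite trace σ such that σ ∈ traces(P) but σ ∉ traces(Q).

Reachable graph of P (4 states):
  p0 = rec X. b.((a.X)\{a} + (b.0)\{a} + b.(0\{b} + (X + 0))) :: —b→ p1
  p1 = (a.(rec X. b.((a.X)\{a} + (b.0)\{a} + b.(0\{b} + (X + 0)))))\{a} + (b.0)\{a} + b.(0\{b} + ((rec X. b.((a.X)\{a} + (b.0)\{a} + b.(0\{b} + (X + 0)))) + 0)) :: —b→ p2, —b→ p3
  p2 = 0\{a} :: ·
  p3 = 0\{b} + ((rec X. b.((a.X)\{a} + (b.0)\{a} + b.(0\{b} + (X + 0)))) + 0) :: —b→ p1
Reachable graph of Q (4 states):
  q0 = rec X. b.((a.X)\{a} + (b.0)\{a} + a.(0\{b} + (X + 0))) :: —b→ q1
  q1 = (a.(rec X. b.((a.X)\{a} + (b.0)\{a} + a.(0\{b} + (X + 0)))))\{a} + (b.0)\{a} + a.(0\{b} + ((rec X. b.((a.X)\{a} + (b.0)\{a} + a.(0\{b} + (X + 0)))) + 0)) :: —a→ q2, —b→ q3
  q2 = 0\{b} + ((rec X. b.((a.X)\{a} + (b.0)\{a} + a.(0\{b} + (X + 0)))) + 0) :: —b→ q1
  q3 = 0\{a} :: ·
Run σ = ⟨bbb⟩ on P: start {p0}
  [1] b ⇒ {p1}
  [2] b ⇒ {p2, p3}
  [3] b ⇒ {p1}
  ✓ P
Run σ = ⟨bbb⟩ on Q: start {q0}
  [1] b ⇒ {q1}
  [2] b ⇒ {q3}
  [3] b ⇒ ∅  — Q cannot continue

bbb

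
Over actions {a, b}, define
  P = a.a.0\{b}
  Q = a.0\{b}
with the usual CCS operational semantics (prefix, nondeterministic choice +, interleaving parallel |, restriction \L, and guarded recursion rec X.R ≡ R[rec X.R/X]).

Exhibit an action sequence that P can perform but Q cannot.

P's transition system — 3 states:
  s0 = a.a.0\{b} has moves —a→ s1
  s1 = a.0\{b} has moves —a→ s2
  s2 = 0\{b} has moves ∅
Q's transition system — 2 states:
  t0 = a.0\{b} has moves —a→ t1
  t1 = 0\{b} has moves ∅
Run σ = ⟨aa⟩ on P: start {s0}
  [1] a ⇒ {s1}
  [2] a ⇒ {s2}
  ✓ P
Run σ = ⟨aa⟩ on Q: start {t0}
  [1] a ⇒ {t1}
  [2] a ⇒ no successor for Q

aa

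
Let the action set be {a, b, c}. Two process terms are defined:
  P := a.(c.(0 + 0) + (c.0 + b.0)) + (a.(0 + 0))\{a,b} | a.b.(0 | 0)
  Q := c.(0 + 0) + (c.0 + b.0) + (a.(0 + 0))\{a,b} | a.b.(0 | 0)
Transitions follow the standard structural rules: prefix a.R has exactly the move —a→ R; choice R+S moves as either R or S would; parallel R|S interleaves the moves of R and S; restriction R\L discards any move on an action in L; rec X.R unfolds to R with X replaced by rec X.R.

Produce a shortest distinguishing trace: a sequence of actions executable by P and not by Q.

ac

P's transition system — 6 states:
  m0 = a.(c.(0 + 0) + (c.0 + b.0)) + (a.(0 + 0))\{a,b} | a.b.(0 | 0) | --a--▸ m1, --a--▸ m2
  m1 = (a.(0 + 0))\{a,b} | b.(0 | 0) | --b--▸ m3
  m2 = c.(0 + 0) + (c.0 + b.0) | --b--▸ m4, --c--▸ m4, --c--▸ m5
  m3 = (a.(0 + 0))\{a,b} | (0 | 0) | (no moves)
  m4 = 0 | (no moves)
  m5 = 0 + 0 | (no moves)
Q's transition system — 5 states:
  n0 = c.(0 + 0) + (c.0 + b.0) + (a.(0 + 0))\{a,b} | a.b.(0 | 0) | --a--▸ n1, --b--▸ n2, --c--▸ n2, --c--▸ n3
  n1 = (a.(0 + 0))\{a,b} | b.(0 | 0) | --b--▸ n4
  n2 = 0 | (no moves)
  n3 = 0 + 0 | (no moves)
  n4 = (a.(0 + 0))\{a,b} | (0 | 0) | (no moves)
Executing ac from P (initial set {m0}):
  step 1 (a): {m1, m2}
  step 2 (c): {m4, m5}
  P completes σ.
Executing ac from Q (initial set {n0}):
  step 1 (a): {n1}
  step 2 (c): ∅ (Q stuck)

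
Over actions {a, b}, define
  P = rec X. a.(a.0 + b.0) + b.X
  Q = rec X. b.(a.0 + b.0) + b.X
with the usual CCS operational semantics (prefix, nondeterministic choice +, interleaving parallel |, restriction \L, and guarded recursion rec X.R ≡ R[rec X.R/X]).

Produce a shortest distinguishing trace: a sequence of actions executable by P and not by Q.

P's transition system — 3 states:
  p0 = rec X. a.(a.0 + b.0) + b.X has moves —a→ p1, —b→ p0
  p1 = a.0 + b.0 has moves —a→ p2, —b→ p2
  p2 = 0 has moves stopped
Q's transition system — 3 states:
  q0 = rec X. b.(a.0 + b.0) + b.X has moves —b→ q0, —b→ q1
  q1 = a.0 + b.0 has moves —a→ q2, —b→ q2
  q2 = 0 has moves stopped
Trace ⟨a⟩ through P, begin at {p0}:
  after a @ step 1: {p1}
  P completes σ.
Trace ⟨a⟩ through Q, begin at {q0}:
  after a @ step 1: no successor for Q

a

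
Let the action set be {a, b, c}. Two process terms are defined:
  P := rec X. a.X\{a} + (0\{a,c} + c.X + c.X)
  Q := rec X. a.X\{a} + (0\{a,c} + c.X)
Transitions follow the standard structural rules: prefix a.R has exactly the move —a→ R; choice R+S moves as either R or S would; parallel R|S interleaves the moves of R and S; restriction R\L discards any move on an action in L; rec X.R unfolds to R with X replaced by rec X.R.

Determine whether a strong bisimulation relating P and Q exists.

P's transition system — 2 states:
  m0 = rec X. a.X\{a} + (0\{a,c} + c.X + c.X) ⊢ ··a··> m1, ··c··> m0
  m1 = (rec X. a.X\{a} + (0\{a,c} + c.X + c.X))\{a} ⊢ ··c··> m1
Q's transition system — 2 states:
  n0 = rec X. a.X\{a} + (0\{a,c} + c.X) ⊢ ··a··> n1, ··c··> n0
  n1 = (rec X. a.X\{a} + (0\{a,c} + c.X))\{a} ⊢ ··c··> n1
Bisimilarity quotient blocks:
  B0 = {m0, n0}
  B1 = {m1, n1}
m0 ∈ B0, n0 ∈ B0 → same block

YES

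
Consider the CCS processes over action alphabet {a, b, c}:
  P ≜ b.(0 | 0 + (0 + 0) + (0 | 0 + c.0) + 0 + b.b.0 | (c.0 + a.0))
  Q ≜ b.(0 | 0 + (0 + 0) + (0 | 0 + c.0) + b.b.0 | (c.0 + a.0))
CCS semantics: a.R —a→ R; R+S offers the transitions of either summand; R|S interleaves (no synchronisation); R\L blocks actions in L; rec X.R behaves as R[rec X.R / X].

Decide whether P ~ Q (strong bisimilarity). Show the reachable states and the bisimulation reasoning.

LTS(P): 8 reachable states
  m0 = b.(0 | 0 + (0 + 0) + (0 | 0 + c.0) + 0 + b.b.0 | (c.0 + a.0)) has moves =b=> m1
  m1 = 0 | 0 + (0 + 0) + (0 | 0 + c.0) + 0 + b.b.0 | (c.0 + a.0) has moves =a=> m2, =b=> m3, =c=> m2, =c=> m4
  m2 = b.b.0 | 0 has moves =b=> m5
  m3 = b.0 | (c.0 + a.0) has moves =a=> m5, =b=> m6, =c=> m5
  m4 = 0 has moves deadlocked
  m5 = b.0 | 0 has moves =b=> m7
  m6 = 0 | (c.0 + a.0) has moves =a=> m7, =c=> m7
  m7 = 0 | 0 has moves deadlocked
LTS(Q): 8 reachable states
  n0 = b.(0 | 0 + (0 + 0) + (0 | 0 + c.0) + b.b.0 | (c.0 + a.0)) has moves =b=> n1
  n1 = 0 | 0 + (0 + 0) + (0 | 0 + c.0) + b.b.0 | (c.0 + a.0) has moves =a=> n2, =b=> n3, =c=> n2, =c=> n4
  n2 = b.b.0 | 0 has moves =b=> n5
  n3 = b.0 | (c.0 + a.0) has moves =a=> n5, =b=> n6, =c=> n5
  n4 = 0 has moves deadlocked
  n5 = b.0 | 0 has moves =b=> n7
  n6 = 0 | (c.0 + a.0) has moves =a=> n7, =c=> n7
  n7 = 0 | 0 has moves deadlocked
Bisimilarity quotient blocks:
  B0 = {m0, n0}
  B1 = {m1, n1}
  B2 = {m2, n2}
  B3 = {m5, n5}
  B4 = {m4, m7, n4, n7}
  B5 = {m3, n3}
  B6 = {m6, n6}
m0 ∈ B0, n0 ∈ B0 → same block

YES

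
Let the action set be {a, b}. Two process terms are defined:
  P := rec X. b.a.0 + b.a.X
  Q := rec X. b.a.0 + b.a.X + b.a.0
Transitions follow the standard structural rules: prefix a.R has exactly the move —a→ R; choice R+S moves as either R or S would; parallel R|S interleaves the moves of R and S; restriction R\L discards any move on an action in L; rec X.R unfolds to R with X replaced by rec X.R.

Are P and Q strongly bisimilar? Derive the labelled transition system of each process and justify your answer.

LTS(P): 4 reachable states
  s0 = rec X. b.a.0 + b.a.X has moves -b-> s1, -b-> s2
  s1 = a.(rec X. b.a.0 + b.a.X) has moves -a-> s0
  s2 = a.0 has moves -a-> s3
  s3 = 0 has moves stopped
LTS(Q): 4 reachable states
  t0 = rec X. b.a.0 + b.a.X + b.a.0 has moves -b-> t1, -b-> t2
  t1 = a.(rec X. b.a.0 + b.a.X + b.a.0) has moves -a-> t0
  t2 = a.0 has moves -a-> t3
  t3 = 0 has moves stopped
Partition-refinement fixed point:
  B0 = {s0, t0}
  B1 = {s2, t2}
  B2 = {s3, t3}
  B3 = {s1, t1}
s0 ∈ B0, t0 ∈ B0 → same block

YES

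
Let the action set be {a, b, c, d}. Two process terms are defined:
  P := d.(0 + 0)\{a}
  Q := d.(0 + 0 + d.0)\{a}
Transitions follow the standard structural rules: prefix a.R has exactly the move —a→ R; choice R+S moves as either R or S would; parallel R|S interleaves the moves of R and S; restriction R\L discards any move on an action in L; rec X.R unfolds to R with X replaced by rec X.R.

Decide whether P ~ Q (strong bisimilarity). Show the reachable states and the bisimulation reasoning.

P's transition system — 2 states:
  s0 = d.(0 + 0)\{a} → --d--▸ s1
  s1 = (0 + 0)\{a} → ·
Q's transition system — 3 states:
  t0 = d.(0 + 0 + d.0)\{a} → --d--▸ t1
  t1 = (0 + 0 + d.0)\{a} → --d--▸ t2
  t2 = 0\{a} → ·
Bisimilarity quotient blocks:
  B0 = {s0, t1}
  B1 = {s1, t2}
  B2 = {t0}
s0 ∈ B0, t0 ∈ B2 → different blocks

NO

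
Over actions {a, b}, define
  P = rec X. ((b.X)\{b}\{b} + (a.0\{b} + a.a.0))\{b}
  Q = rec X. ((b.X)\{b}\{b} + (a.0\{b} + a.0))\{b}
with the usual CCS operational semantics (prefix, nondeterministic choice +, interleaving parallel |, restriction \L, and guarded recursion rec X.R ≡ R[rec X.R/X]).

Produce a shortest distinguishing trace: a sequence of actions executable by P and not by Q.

P's transition system — 4 states:
  p0 = rec X. ((b.X)\{b}\{b} + (a.0\{b} + a.a.0))\{b} has moves -a-> p1, -a-> p2
  p1 = (a.0)\{b} has moves -a-> p3
  p2 = 0\{b}\{b} has moves deadlocked
  p3 = 0\{b} has moves deadlocked
Q's transition system — 3 states:
  q0 = rec X. ((b.X)\{b}\{b} + (a.0\{b} + a.0))\{b} has moves -a-> q1, -a-> q2
  q1 = 0\{b} has moves deadlocked
  q2 = 0\{b}\{b} has moves deadlocked
Trace ⟨aa⟩ through P, begin at {p0}:
  step 1 (a): {p1, p2}
  step 2 (a): {p3}
  — P admits the full trace.
Trace ⟨aa⟩ through Q, begin at {q0}:
  step 1 (a): {q1, q2}
  step 2 (a): no successor for Q

aa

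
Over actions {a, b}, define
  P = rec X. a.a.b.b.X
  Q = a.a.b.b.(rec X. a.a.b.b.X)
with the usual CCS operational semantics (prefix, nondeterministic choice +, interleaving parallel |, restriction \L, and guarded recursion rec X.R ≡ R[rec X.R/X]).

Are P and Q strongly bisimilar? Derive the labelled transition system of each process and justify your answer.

LTS(P): 4 reachable states
  m0 = rec X. a.a.b.b.X | ··a··> m1
  m1 = a.b.b.(rec X. a.a.b.b.X) | ··a··> m2
  m2 = b.b.(rec X. a.a.b.b.X) | ··b··> m3
  m3 = b.(rec X. a.a.b.b.X) | ··b··> m0
LTS(Q): 5 reachable states
  n0 = a.a.b.b.(rec X. a.a.b.b.X) | ··a··> n1
  n1 = a.b.b.(rec X. a.a.b.b.X) | ··a··> n2
  n2 = b.b.(rec X. a.a.b.b.X) | ··b··> n3
  n3 = b.(rec X. a.a.b.b.X) | ··b··> n4
  n4 = rec X. a.a.b.b.X | ··a··> n1
Partition-refinement fixed point:
  B0 = {m0, n0, n4}
  B1 = {m1, n1}
  B2 = {m2, n2}
  B3 = {m3, n3}
m0 ∈ B0, n0 ∈ B0 → same block

P ~ Q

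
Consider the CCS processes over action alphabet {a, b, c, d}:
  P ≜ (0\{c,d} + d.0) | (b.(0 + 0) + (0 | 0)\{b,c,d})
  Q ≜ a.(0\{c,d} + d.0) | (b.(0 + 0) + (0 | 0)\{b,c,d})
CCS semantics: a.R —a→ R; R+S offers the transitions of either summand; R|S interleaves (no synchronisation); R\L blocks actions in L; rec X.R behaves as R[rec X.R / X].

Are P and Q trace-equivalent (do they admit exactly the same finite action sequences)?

NO — witness ⟨d⟩

Reachable graph of P (4 states):
  m0 = (0\{c,d} + d.0) | (b.(0 + 0) + (0 | 0)\{b,c,d}) :: -b-> m1, -d-> m2
  m1 = (0\{c,d} + d.0) | (0 + 0) :: -d-> m3
  m2 = 0 | (b.(0 + 0) + (0 | 0)\{b,c,d}) :: -b-> m3
  m3 = 0 | (0 + 0) :: (no moves)
Reachable graph of Q (6 states):
  n0 = a.(0\{c,d} + d.0) | (b.(0 + 0) + (0 | 0)\{b,c,d}) :: -a-> n1, -b-> n2
  n1 = (0\{c,d} + d.0) | (b.(0 + 0) + (0 | 0)\{b,c,d}) :: -b-> n3, -d-> n4
  n2 = a.(0\{c,d} + d.0) | (0 + 0) :: -a-> n3
  n3 = (0\{c,d} + d.0) | (0 + 0) :: -d-> n5
  n4 = 0 | (b.(0 + 0) + (0 | 0)\{b,c,d}) :: -b-> n5
  n5 = 0 | (0 + 0) :: (no moves)
Run σ = ⟨d⟩ on P: start {m0}
  step 1 (d): {m2}
  ✓ P
Run σ = ⟨d⟩ on Q: start {n0}
  step 1 (d): ∅ (Q stuck)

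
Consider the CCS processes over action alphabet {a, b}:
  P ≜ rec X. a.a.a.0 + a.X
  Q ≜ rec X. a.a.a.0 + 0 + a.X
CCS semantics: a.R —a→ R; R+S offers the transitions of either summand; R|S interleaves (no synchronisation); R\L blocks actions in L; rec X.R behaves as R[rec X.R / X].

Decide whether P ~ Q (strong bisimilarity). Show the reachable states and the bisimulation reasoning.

LTS(P): 4 reachable states
  s0 = rec X. a.a.a.0 + a.X has moves =a=> s0, =a=> s1
  s1 = a.a.0 has moves =a=> s2
  s2 = a.0 has moves =a=> s3
  s3 = 0 has moves stopped
LTS(Q): 4 reachable states
  t0 = rec X. a.a.a.0 + 0 + a.X has moves =a=> t0, =a=> t1
  t1 = a.a.0 has moves =a=> t2
  t2 = a.0 has moves =a=> t3
  t3 = 0 has moves stopped
Bisimilarity quotient blocks:
  B0 = {s0, t0}
  B1 = {s1, t1}
  B2 = {s2, t2}
  B3 = {s3, t3}
s0 ∈ B0, t0 ∈ B0 → same block

YES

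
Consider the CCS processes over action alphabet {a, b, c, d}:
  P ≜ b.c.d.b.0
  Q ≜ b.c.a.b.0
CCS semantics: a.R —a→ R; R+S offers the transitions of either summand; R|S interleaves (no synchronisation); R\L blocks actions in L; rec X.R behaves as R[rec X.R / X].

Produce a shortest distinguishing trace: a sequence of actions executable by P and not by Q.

bcd

LTS(P): 5 reachable states
  m0 = b.c.d.b.0 | =b=> m1
  m1 = c.d.b.0 | =c=> m2
  m2 = d.b.0 | =d=> m3
  m3 = b.0 | =b=> m4
  m4 = 0 | ·
LTS(Q): 5 reachable states
  n0 = b.c.a.b.0 | =b=> n1
  n1 = c.a.b.0 | =c=> n2
  n2 = a.b.0 | =a=> n3
  n3 = b.0 | =b=> n4
  n4 = 0 | ·
Executing bcd from P (initial set {m0}):
  step 1 (b): {m1}
  step 2 (c): {m2}
  step 3 (d): {m3}
  P completes σ.
Executing bcd from Q (initial set {n0}):
  step 1 (b): {n1}
  step 2 (c): {n2}
  step 3 (d): ∅ (Q stuck)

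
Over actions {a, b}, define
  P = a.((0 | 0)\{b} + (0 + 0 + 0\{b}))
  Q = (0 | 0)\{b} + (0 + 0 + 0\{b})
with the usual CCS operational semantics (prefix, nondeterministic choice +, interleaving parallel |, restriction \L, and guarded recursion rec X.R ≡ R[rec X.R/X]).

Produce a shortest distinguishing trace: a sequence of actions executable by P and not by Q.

a

LTS(P): 2 reachable states
  m0 = a.((0 | 0)\{b} + (0 + 0 + 0\{b})) → --a--▸ m1
  m1 = (0 | 0)\{b} + (0 + 0 + 0\{b}) → deadlocked
LTS(Q): 1 reachable states
  n0 = (0 | 0)\{b} + (0 + 0 + 0\{b}) → deadlocked
Executing a from P (initial set {m0}):
  [1] a ⇒ {m1}
  P completes σ.
Executing a from Q (initial set {n0}):
  [1] a ⇒ no successor for Q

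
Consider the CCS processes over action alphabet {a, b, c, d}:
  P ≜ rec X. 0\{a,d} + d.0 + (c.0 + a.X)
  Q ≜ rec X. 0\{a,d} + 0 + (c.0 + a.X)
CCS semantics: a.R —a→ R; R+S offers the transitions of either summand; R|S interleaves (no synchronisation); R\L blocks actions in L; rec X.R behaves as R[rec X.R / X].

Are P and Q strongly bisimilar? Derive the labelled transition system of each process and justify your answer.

NO

Reachable graph of P (2 states):
  m0 = rec X. 0\{a,d} + d.0 + (c.0 + a.X) | -a-> m0, -c-> m1, -d-> m1
  m1 = 0 | deadlocked
Reachable graph of Q (2 states):
  n0 = rec X. 0\{a,d} + 0 + (c.0 + a.X) | -a-> n0, -c-> n1
  n1 = 0 | deadlocked
Bisimilarity quotient blocks:
  B0 = {m0}
  B1 = {m1, n1}
  B2 = {n0}
m0 ∈ B0, n0 ∈ B2 → different blocks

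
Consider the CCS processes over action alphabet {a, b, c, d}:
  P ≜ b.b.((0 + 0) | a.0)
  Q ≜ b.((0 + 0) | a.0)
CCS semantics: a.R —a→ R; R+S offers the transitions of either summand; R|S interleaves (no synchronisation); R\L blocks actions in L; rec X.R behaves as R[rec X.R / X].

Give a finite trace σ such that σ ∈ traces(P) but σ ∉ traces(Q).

Reachable graph of P (4 states):
  m0 = b.b.((0 + 0) | a.0) :: --b--▸ m1
  m1 = b.((0 + 0) | a.0) :: --b--▸ m2
  m2 = (0 + 0) | a.0 :: --a--▸ m3
  m3 = (0 + 0) | 0 :: stopped
Reachable graph of Q (3 states):
  n0 = b.((0 + 0) | a.0) :: --b--▸ n1
  n1 = (0 + 0) | a.0 :: --a--▸ n2
  n2 = (0 + 0) | 0 :: stopped
Run σ = ⟨bb⟩ on P: start {m0}
  step 1 (b): {m1}
  step 2 (b): {m2}
  P completes σ.
Run σ = ⟨bb⟩ on Q: start {n0}
  step 1 (b): {n1}
  step 2 (b): ∅  — Q cannot continue

bb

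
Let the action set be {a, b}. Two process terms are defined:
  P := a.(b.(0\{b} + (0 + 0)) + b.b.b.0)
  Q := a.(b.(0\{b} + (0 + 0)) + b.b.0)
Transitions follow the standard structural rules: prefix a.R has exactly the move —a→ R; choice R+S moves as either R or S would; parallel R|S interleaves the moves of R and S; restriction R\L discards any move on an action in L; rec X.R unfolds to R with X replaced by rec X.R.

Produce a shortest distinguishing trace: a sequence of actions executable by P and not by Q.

LTS(P): 6 reachable states
  p0 = a.(b.(0\{b} + (0 + 0)) + b.b.b.0) has moves =a=> p1
  p1 = b.(0\{b} + (0 + 0)) + b.b.b.0 has moves =b=> p2, =b=> p3
  p2 = 0\{b} + (0 + 0) has moves ∅
  p3 = b.b.0 has moves =b=> p4
  p4 = b.0 has moves =b=> p5
  p5 = 0 has moves ∅
LTS(Q): 5 reachable states
  q0 = a.(b.(0\{b} + (0 + 0)) + b.b.0) has moves =a=> q1
  q1 = b.(0\{b} + (0 + 0)) + b.b.0 has moves =b=> q2, =b=> q3
  q2 = 0\{b} + (0 + 0) has moves ∅
  q3 = b.0 has moves =b=> q4
  q4 = 0 has moves ∅
Trace ⟨abbb⟩ through P, begin at {p0}:
  step 1 (a): {p1}
  step 2 (b): {p2, p3}
  step 3 (b): {p4}
  step 4 (b): {p5}
  ✓ P
Trace ⟨abbb⟩ through Q, begin at {q0}:
  step 1 (a): {q1}
  step 2 (b): {q2, q3}
  step 3 (b): {q4}
  step 4 (b): no successor for Q

abbb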